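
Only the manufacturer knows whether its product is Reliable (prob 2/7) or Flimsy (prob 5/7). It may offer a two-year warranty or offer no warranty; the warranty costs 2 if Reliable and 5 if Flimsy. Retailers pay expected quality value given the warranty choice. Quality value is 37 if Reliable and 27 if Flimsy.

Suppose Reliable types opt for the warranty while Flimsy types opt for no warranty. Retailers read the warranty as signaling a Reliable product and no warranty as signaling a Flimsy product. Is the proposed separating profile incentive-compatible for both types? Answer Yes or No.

Under these beliefs, the warranty earns price 37 and no warranty earns price 27.
Reliable: the warranty nets 37 − 2 = 35; no warranty nets 27. Reliable prefers the warranty.
Flimsy: the warranty nets 37 − 5 = 32; no warranty nets 27. Flimsy would deviate to the warranty.
Flimsy has a profitable deviation, so the profile is not an equilibrium.

No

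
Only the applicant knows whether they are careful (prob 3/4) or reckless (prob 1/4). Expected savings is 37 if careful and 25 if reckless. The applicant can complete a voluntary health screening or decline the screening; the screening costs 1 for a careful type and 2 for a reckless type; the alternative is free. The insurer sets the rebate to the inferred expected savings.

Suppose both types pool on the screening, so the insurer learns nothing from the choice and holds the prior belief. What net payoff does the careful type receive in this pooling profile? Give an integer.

33

Pooled rebate = 3/4·37 + 1/4·25 = 34.
careful pays cost 1 for the screening, so net payoff = 34 − 1 = 33.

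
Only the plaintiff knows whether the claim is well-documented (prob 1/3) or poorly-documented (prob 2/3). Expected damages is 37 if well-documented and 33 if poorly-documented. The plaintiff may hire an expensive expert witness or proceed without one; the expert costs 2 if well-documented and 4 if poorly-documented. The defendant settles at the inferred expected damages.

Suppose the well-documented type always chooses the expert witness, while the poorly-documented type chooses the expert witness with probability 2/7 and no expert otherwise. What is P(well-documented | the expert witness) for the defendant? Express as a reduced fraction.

P(the expert witness) = (1/3)·1 + (2/3)·(2/7) = 11/21.
By Bayes' rule, P(well-documented | the expert witness) = (1/3) / (11/21) = 7/11.

7/11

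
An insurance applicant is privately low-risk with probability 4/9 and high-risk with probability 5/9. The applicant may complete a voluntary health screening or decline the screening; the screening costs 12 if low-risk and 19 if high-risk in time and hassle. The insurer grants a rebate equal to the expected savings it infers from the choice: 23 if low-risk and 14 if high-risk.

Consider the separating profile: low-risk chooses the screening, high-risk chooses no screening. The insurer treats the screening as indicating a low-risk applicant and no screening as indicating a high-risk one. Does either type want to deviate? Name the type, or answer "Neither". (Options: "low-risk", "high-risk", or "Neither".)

low-risk

The screening pays 23; no screening pays 14.
low-risk: assigned the screening, nets 23 − 12 = 11; deviating to no screening nets 14.
high-risk: assigned no screening, nets 14; deviating to the screening nets 23 − 19 = 4.
The low-risk type gains 3 by deviating.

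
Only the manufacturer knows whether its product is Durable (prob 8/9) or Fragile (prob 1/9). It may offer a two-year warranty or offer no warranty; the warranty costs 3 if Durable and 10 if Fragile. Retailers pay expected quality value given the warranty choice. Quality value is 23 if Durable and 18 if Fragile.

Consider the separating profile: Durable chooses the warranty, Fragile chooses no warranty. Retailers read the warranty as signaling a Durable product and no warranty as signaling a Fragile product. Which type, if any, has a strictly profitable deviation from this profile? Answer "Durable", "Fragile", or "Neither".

The warranty pays 23; no warranty pays 18.
Durable: assigned the warranty, nets 23 − 3 = 20; deviating to no warranty nets 18.
Fragile: assigned no warranty, nets 18; deviating to the warranty nets 23 − 10 = 13.
Both types strictly prefer their assigned action; no profitable deviation.

Neither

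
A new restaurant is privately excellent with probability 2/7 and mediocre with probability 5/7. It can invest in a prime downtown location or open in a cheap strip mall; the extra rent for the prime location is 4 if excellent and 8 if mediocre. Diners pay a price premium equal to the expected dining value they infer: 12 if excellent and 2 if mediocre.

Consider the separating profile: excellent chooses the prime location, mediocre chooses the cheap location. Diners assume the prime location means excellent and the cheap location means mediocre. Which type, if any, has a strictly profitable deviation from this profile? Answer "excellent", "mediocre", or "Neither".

The prime location pays 12; the cheap location pays 2.
excellent: assigned the prime location, nets 12 − 4 = 8; deviating to the cheap location nets 2.
mediocre: assigned the cheap location, nets 2; deviating to the prime location nets 12 − 8 = 4.
The mediocre type gains 2 by deviating.

mediocre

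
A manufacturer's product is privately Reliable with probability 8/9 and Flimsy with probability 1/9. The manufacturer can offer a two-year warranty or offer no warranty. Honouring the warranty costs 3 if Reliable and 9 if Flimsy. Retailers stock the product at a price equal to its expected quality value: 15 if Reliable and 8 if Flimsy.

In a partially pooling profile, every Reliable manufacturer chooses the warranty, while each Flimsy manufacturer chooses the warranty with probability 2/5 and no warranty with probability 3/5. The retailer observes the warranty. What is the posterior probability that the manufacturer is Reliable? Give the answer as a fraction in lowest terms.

20/21

P(the warranty) = (8/9)·1 + (1/9)·(2/5) = 14/15.
By Bayes' rule, P(Reliable | the warranty) = (8/9) / (14/15) = 20/21.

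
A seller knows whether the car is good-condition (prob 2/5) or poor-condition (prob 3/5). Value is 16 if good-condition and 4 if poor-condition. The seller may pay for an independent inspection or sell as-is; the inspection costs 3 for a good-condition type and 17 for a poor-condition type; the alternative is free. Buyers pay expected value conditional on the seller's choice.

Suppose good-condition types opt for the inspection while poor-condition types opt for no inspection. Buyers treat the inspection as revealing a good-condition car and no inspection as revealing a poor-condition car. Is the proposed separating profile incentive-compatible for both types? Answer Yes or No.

Under these beliefs, the inspection earns price 16 and no inspection earns price 4.
good-condition: the inspection nets 16 − 3 = 13; no inspection nets 4. good-condition prefers the inspection.
poor-condition: the inspection nets 16 − 17 = -1; no inspection nets 4. poor-condition prefers no inspection.
Neither type deviates, so the separating profile is an equilibrium.

Yes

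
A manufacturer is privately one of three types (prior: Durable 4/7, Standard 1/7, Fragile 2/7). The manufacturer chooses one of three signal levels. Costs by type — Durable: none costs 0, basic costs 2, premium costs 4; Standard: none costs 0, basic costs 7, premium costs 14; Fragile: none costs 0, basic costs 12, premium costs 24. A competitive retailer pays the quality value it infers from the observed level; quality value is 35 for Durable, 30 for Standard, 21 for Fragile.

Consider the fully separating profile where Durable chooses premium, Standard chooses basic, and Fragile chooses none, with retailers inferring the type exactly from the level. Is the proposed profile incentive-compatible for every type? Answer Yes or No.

Yes

Separating prices: premium → 35, basic → 30, none → 21.
Durable (assigned premium): none: 21 − 0 = 21; basic: 30 − 2 = 28; premium: 35 − 4 = 31. Durable stays.
Standard (assigned basic): none: 21 − 0 = 21; basic: 30 − 7 = 23; premium: 35 − 14 = 21. Standard stays.
Fragile (assigned none): none: 21 − 0 = 21; basic: 30 − 12 = 18; premium: 35 − 24 = 11. Fragile stays.
Every type prefers its assigned level; separation holds.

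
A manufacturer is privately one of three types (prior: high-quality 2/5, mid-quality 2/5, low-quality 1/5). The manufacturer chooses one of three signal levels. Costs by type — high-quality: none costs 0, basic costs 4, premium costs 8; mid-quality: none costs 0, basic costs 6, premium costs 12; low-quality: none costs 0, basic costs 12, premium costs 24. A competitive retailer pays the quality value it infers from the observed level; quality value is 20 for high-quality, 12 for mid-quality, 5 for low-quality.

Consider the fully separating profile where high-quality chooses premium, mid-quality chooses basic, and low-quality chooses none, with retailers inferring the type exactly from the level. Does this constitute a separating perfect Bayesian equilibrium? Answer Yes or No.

Separating prices: premium → 20, basic → 12, none → 5.
high-quality (assigned premium): none: 5 − 0 = 5; basic: 12 − 4 = 8; premium: 20 − 8 = 12. high-quality stays.
mid-quality (assigned basic): none: 5 − 0 = 5; basic: 12 − 6 = 6; premium: 20 − 12 = 8. mid-quality prefers premium.
low-quality (assigned none): none: 5 − 0 = 5; basic: 12 − 12 = 0; premium: 20 − 24 = -4. low-quality stays.
At least one type deviates; the separating profile fails.

No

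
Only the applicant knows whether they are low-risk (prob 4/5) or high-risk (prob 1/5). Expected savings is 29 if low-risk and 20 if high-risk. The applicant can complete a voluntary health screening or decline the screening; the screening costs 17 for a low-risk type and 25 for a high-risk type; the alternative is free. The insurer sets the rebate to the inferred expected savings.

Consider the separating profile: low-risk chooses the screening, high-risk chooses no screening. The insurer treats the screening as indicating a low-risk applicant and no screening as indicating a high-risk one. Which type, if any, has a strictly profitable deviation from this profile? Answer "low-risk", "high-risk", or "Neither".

The screening pays 29; no screening pays 20.
low-risk: assigned the screening, nets 29 − 17 = 12; deviating to no screening nets 20.
high-risk: assigned no screening, nets 20; deviating to the screening nets 29 − 25 = 4.
The low-risk type gains 8 by deviating.

low-risk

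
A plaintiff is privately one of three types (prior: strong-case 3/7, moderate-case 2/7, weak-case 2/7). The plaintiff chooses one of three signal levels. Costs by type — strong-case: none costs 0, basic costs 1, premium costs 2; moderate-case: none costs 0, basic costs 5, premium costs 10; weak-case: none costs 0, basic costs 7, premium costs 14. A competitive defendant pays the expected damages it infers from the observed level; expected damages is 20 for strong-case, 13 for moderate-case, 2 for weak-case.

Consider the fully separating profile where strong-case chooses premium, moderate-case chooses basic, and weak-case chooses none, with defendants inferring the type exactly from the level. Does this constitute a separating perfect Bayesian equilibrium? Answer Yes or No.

Separating settlements: premium → 20, basic → 13, none → 2.
strong-case (assigned premium): none: 2 − 0 = 2; basic: 13 − 1 = 12; premium: 20 − 2 = 18. strong-case stays.
moderate-case (assigned basic): none: 2 − 0 = 2; basic: 13 − 5 = 8; premium: 20 − 10 = 10. moderate-case prefers premium.
weak-case (assigned none): none: 2 − 0 = 2; basic: 13 − 7 = 6; premium: 20 − 14 = 6. weak-case prefers basic.
At least one type deviates; the separating profile fails.

No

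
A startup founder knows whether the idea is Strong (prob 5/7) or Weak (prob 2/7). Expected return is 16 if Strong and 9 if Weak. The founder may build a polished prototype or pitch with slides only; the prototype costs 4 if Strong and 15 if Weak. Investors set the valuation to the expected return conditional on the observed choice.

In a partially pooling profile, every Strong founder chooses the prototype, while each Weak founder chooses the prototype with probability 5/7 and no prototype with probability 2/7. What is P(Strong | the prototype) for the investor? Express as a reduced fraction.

P(the prototype) = (5/7)·1 + (2/7)·(5/7) = 45/49.
By Bayes' rule, P(Strong | the prototype) = (5/7) / (45/49) = 7/9.

7/9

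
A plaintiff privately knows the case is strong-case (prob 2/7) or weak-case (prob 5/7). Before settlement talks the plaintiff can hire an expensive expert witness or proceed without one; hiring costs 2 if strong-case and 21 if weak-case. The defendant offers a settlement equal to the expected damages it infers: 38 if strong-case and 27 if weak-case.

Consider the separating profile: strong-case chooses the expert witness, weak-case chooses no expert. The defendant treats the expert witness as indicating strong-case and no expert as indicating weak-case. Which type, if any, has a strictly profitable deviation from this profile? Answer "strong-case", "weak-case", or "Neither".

The expert witness pays 38; no expert pays 27.
strong-case: assigned the expert witness, nets 38 − 2 = 36; deviating to no expert nets 27.
weak-case: assigned no expert, nets 27; deviating to the expert witness nets 38 − 21 = 17.
Both types strictly prefer their assigned action; no profitable deviation.

Neither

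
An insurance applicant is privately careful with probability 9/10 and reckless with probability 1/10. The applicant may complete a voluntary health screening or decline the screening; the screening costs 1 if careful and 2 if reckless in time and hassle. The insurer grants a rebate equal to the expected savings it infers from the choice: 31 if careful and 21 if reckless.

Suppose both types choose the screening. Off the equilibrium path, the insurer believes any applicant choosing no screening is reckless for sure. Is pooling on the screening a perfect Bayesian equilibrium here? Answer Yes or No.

On path, the insurer holds the prior and pays 9/10·31 + 1/10·21 = 30. Off path (no screening), believing reckless, it pays 21.
careful: the screening nets 30 − 1 = 29; no screening nets 21. careful stays.
reckless: the screening nets 30 − 2 = 28; no screening nets 21. reckless stays.
No type deviates, so pooling is sustained.

Yes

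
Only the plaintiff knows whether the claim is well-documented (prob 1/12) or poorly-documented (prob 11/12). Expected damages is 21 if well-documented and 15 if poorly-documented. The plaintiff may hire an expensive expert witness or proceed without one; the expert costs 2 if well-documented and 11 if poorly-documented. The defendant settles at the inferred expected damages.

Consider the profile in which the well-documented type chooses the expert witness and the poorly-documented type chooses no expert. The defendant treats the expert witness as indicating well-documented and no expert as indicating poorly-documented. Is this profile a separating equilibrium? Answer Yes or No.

Under these beliefs, the expert witness earns settlement 21 and no expert earns settlement 15.
well-documented: the expert witness nets 21 − 2 = 19; no expert nets 15. well-documented prefers the expert witness.
poorly-documented: the expert witness nets 21 − 11 = 10; no expert nets 15. poorly-documented prefers no expert.
Neither type deviates, so the separating profile is an equilibrium.

Yes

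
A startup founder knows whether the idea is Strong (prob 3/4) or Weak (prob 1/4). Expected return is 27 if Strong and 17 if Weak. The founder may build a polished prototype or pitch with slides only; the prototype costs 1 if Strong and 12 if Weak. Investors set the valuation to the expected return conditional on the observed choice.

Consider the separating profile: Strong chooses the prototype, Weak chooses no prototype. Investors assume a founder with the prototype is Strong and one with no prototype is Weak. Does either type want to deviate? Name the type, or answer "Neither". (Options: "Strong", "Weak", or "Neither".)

The prototype pays 27; no prototype pays 17.
Strong: assigned the prototype, nets 27 − 1 = 26; deviating to no prototype nets 17.
Weak: assigned no prototype, nets 17; deviating to the prototype nets 27 − 12 = 15.
Both types strictly prefer their assigned action; no profitable deviation.

Neither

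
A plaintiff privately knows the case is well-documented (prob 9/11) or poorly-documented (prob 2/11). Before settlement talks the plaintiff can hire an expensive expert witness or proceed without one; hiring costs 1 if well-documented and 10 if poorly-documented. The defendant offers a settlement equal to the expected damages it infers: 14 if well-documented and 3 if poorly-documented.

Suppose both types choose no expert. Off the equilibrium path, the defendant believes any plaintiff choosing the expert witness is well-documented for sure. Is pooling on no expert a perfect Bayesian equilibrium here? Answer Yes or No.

On path, the defendant holds the prior and pays 9/11·14 + 2/11·3 = 12. Off path (the expert witness), believing well-documented, it pays 14.
well-documented: no expert nets 12; the expert witness nets 14 − 1 = 13. well-documented would deviate.
poorly-documented: no expert nets 12; the expert witness nets 14 − 10 = 4. poorly-documented stays.
A type deviates, so pooling fails.

No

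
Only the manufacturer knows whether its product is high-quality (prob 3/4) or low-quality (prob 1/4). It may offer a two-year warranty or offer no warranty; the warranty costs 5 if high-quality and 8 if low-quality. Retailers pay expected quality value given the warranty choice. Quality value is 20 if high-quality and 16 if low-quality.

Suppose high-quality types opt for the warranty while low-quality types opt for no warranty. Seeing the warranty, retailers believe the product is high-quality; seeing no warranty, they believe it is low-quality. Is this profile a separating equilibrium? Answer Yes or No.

No

Under these beliefs, the warranty earns price 20 and no warranty earns price 16.
high-quality: the warranty nets 20 − 5 = 15; no warranty nets 16. high-quality would deviate to no warranty.
low-quality: the warranty nets 20 − 8 = 12; no warranty nets 16. low-quality prefers no warranty.
high-quality has a profitable deviation, so the profile is not an equilibrium.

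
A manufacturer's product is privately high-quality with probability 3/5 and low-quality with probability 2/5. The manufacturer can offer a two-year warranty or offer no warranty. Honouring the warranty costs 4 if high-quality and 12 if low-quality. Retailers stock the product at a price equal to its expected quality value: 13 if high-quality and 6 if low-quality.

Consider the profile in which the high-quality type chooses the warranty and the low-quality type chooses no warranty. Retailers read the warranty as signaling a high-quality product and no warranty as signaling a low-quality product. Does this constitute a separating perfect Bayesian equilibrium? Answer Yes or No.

Yes

Under these beliefs, the warranty earns price 13 and no warranty earns price 6.
high-quality: the warranty nets 13 − 4 = 9; no warranty nets 6. high-quality prefers the warranty.
low-quality: the warranty nets 13 − 12 = 1; no warranty nets 6. low-quality prefers no warranty.
Neither type deviates, so the separating profile is an equilibrium.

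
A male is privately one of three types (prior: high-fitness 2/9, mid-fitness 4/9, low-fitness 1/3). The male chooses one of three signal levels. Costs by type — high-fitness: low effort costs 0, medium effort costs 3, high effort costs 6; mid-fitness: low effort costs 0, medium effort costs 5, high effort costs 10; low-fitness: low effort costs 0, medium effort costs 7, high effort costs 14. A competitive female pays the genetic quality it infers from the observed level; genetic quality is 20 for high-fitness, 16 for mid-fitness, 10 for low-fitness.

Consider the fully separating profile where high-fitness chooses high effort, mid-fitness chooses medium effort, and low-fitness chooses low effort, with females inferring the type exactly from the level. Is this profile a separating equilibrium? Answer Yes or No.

Separating mating payoffs: high effort → 20, medium effort → 16, low effort → 10.
high-fitness (assigned high effort): low effort: 10 − 0 = 10; medium effort: 16 − 3 = 13; high effort: 20 − 6 = 14. high-fitness stays.
mid-fitness (assigned medium effort): low effort: 10 − 0 = 10; medium effort: 16 − 5 = 11; high effort: 20 − 10 = 10. mid-fitness stays.
low-fitness (assigned low effort): low effort: 10 − 0 = 10; medium effort: 16 − 7 = 9; high effort: 20 − 14 = 6. low-fitness stays.
Every type prefers its assigned level; separation holds.

Yes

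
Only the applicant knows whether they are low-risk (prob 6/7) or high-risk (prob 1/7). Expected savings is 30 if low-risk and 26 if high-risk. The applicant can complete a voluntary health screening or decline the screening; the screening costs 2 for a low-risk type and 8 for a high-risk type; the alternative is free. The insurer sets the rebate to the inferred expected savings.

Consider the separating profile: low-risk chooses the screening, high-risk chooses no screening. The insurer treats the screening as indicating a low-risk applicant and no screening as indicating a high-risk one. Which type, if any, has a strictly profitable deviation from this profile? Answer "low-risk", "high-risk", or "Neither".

The screening pays 30; no screening pays 26.
low-risk: assigned the screening, nets 30 − 2 = 28; deviating to no screening nets 26.
high-risk: assigned no screening, nets 26; deviating to the screening nets 30 − 8 = 22.
Both types strictly prefer their assigned action; no profitable deviation.

Neither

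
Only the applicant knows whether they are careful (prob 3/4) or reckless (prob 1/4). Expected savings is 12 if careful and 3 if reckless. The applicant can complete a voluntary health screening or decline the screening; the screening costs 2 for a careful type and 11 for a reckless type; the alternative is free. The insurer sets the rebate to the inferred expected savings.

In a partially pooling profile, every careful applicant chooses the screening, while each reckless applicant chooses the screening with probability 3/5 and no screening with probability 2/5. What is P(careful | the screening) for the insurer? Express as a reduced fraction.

5/6

P(the screening) = (3/4)·1 + (1/4)·(3/5) = 9/10.
By Bayes' rule, P(careful | the screening) = (3/4) / (9/10) = 5/6.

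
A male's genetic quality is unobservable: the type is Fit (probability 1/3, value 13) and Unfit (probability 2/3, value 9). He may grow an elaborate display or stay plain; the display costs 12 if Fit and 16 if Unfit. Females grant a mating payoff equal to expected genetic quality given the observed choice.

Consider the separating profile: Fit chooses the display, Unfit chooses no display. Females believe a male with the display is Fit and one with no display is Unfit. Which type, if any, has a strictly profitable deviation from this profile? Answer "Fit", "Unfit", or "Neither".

The display pays 13; no display pays 9.
Fit: assigned the display, nets 13 − 12 = 1; deviating to no display nets 9.
Unfit: assigned no display, nets 9; deviating to the display nets 13 − 16 = -3.
The Fit type gains 8 by deviating.

Fit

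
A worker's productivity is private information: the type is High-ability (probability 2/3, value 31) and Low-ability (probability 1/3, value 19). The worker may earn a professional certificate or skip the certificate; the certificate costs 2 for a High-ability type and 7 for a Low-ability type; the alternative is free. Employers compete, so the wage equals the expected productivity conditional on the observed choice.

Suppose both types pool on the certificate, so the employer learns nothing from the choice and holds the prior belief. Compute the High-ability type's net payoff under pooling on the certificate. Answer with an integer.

Pooled wage = 2/3·31 + 1/3·19 = 27.
High-ability pays cost 2 for the certificate, so net payoff = 27 − 2 = 25.

25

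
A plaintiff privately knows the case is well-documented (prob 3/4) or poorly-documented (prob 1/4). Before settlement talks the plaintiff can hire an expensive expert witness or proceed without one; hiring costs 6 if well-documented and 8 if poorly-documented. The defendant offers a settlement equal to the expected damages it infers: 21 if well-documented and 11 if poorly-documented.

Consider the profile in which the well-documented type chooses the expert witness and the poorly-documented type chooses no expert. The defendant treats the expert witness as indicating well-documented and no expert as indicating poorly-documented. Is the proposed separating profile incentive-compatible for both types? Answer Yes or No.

No

Under these beliefs, the expert witness earns settlement 21 and no expert earns settlement 11.
well-documented: the expert witness nets 21 − 6 = 15; no expert nets 11. well-documented prefers the expert witness.
poorly-documented: the expert witness nets 21 − 8 = 13; no expert nets 11. poorly-documented would deviate to the expert witness.
poorly-documented has a profitable deviation, so the profile is not an equilibrium.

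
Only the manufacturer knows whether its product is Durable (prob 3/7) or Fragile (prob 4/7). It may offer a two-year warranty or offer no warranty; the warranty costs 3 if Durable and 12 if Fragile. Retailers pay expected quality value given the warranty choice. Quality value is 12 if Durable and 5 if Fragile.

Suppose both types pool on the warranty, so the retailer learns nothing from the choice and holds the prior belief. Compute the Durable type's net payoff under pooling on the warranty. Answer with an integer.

Pooled price = 3/7·12 + 4/7·5 = 8.
Durable pays cost 3 for the warranty, so net payoff = 8 − 3 = 5.

5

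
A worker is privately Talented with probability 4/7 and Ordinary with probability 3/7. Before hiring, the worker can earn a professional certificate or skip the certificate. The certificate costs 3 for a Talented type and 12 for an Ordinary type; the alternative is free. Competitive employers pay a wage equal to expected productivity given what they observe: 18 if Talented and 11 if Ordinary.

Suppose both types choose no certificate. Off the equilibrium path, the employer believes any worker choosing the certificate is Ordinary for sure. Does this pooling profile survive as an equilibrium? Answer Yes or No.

On path, the employer holds the prior and pays 4/7·18 + 3/7·11 = 15. Off path (the certificate), believing Ordinary, it pays 11.
Talented: no certificate nets 15; the certificate nets 11 − 3 = 8. Talented stays.
Ordinary: no certificate nets 15; the certificate nets 11 − 12 = -1. Ordinary stays.
No type deviates, so pooling is sustained.

Yes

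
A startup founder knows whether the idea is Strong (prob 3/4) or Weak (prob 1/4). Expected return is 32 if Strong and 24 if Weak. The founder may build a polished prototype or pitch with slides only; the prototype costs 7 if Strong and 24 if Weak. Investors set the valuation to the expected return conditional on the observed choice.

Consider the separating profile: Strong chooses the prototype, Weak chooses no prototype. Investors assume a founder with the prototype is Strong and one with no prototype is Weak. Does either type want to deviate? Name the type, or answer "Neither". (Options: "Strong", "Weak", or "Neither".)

The prototype pays 32; no prototype pays 24.
Strong: assigned the prototype, nets 32 − 7 = 25; deviating to no prototype nets 24.
Weak: assigned no prototype, nets 24; deviating to the prototype nets 32 − 24 = 8.
Both types strictly prefer their assigned action; no profitable deviation.

Neither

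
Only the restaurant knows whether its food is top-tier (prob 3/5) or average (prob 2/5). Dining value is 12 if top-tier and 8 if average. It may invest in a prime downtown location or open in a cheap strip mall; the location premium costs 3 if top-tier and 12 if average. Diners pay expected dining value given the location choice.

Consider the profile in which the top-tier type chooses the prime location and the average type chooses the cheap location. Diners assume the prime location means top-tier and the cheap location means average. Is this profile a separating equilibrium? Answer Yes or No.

Yes

Under these beliefs, the prime location earns price premium 12 and the cheap location earns price premium 8.
top-tier: the prime location nets 12 − 3 = 9; the cheap location nets 8. top-tier prefers the prime location.
average: the prime location nets 12 − 12 = 0; the cheap location nets 8. average prefers the cheap location.
Neither type deviates, so the separating profile is an equilibrium.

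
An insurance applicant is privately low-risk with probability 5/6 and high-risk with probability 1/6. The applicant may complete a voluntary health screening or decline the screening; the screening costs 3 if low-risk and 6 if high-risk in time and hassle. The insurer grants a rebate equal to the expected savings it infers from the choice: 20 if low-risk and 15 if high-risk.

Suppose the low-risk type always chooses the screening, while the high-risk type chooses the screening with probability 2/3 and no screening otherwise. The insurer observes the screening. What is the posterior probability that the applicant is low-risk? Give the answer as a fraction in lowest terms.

15/17

P(the screening) = (5/6)·1 + (1/6)·(2/3) = 17/18.
By Bayes' rule, P(low-risk | the screening) = (5/6) / (17/18) = 15/17.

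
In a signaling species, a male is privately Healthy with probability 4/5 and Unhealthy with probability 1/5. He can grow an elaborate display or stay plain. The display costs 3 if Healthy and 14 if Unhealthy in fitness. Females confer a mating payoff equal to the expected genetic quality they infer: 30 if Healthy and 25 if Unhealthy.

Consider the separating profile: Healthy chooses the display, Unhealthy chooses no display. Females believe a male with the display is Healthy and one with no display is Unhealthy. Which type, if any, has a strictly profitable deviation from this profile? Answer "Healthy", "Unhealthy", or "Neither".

Neither

The display pays 30; no display pays 25.
Healthy: assigned the display, nets 30 − 3 = 27; deviating to no display nets 25.
Unhealthy: assigned no display, nets 25; deviating to the display nets 30 − 14 = 16.
Both types strictly prefer their assigned action; no profitable deviation.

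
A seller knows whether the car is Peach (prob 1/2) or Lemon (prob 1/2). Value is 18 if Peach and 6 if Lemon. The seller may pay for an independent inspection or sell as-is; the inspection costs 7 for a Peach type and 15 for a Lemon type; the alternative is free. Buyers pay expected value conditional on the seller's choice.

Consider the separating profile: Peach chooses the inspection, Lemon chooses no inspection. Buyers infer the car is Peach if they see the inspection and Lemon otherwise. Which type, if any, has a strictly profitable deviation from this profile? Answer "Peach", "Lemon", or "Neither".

Neither

The inspection pays 18; no inspection pays 6.
Peach: assigned the inspection, nets 18 − 7 = 11; deviating to no inspection nets 6.
Lemon: assigned no inspection, nets 6; deviating to the inspection nets 18 − 15 = 3.
Both types strictly prefer their assigned action; no profitable deviation.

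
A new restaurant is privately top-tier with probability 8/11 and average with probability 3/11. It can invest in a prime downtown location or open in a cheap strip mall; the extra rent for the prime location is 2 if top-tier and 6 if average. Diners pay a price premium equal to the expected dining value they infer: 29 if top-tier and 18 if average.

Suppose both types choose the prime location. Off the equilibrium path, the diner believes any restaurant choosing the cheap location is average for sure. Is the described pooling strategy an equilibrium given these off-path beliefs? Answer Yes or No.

Yes

On path, the diner holds the prior and pays 8/11·29 + 3/11·18 = 26. Off path (the cheap location), believing average, it pays 18.
top-tier: the prime location nets 26 − 2 = 24; the cheap location nets 18. top-tier stays.
average: the prime location nets 26 − 6 = 20; the cheap location nets 18. average stays.
No type deviates, so pooling is sustained.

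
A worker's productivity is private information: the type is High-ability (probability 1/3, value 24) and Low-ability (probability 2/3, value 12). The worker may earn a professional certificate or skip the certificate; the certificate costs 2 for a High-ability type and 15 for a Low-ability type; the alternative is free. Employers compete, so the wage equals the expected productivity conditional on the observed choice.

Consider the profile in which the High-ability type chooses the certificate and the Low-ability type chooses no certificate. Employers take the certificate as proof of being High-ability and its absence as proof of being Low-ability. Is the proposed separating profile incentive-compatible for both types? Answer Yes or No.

Under these beliefs, the certificate earns wage 24 and no certificate earns wage 12.
High-ability: the certificate nets 24 − 2 = 22; no certificate nets 12. High-ability prefers the certificate.
Low-ability: the certificate nets 24 − 15 = 9; no certificate nets 12. Low-ability prefers no certificate.
Neither type deviates, so the separating profile is an equilibrium.

Yes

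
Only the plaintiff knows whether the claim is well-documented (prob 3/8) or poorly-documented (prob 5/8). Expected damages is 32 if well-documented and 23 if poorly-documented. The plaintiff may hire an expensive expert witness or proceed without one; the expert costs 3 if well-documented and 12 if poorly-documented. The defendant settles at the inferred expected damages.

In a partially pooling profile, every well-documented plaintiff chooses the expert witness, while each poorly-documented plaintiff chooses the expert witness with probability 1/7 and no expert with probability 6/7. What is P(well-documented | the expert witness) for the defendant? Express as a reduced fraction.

P(the expert witness) = (3/8)·1 + (5/8)·(1/7) = 13/28.
By Bayes' rule, P(well-documented | the expert witness) = (3/8) / (13/28) = 21/26.

21/26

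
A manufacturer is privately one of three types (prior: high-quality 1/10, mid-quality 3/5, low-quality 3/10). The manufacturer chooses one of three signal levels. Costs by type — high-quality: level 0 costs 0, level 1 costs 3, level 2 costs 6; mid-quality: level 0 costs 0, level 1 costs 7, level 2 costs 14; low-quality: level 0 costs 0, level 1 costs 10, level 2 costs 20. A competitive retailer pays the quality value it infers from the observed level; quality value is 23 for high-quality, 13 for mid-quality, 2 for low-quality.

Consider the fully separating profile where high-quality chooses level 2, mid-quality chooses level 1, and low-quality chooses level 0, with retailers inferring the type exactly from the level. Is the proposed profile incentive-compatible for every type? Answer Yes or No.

Separating prices: level 2 → 23, level 1 → 13, level 0 → 2.
high-quality (assigned level 2): level 0: 2 − 0 = 2; level 1: 13 − 3 = 10; level 2: 23 − 6 = 17. high-quality stays.
mid-quality (assigned level 1): level 0: 2 − 0 = 2; level 1: 13 − 7 = 6; level 2: 23 − 14 = 9. mid-quality prefers level 2.
low-quality (assigned level 0): level 0: 2 − 0 = 2; level 1: 13 − 10 = 3; level 2: 23 − 20 = 3. low-quality prefers level 1.
At least one type deviates; the separating profile fails.

No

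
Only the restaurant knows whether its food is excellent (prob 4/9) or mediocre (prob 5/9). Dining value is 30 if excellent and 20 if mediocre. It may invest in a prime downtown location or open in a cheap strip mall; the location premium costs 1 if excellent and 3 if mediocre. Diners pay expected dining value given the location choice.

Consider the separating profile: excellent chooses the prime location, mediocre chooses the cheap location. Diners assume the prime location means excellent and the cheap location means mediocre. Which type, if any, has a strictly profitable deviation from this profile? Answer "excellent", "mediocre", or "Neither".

mediocre

The prime location pays 30; the cheap location pays 20.
excellent: assigned the prime location, nets 30 − 1 = 29; deviating to the cheap location nets 20.
mediocre: assigned the cheap location, nets 20; deviating to the prime location nets 30 − 3 = 27.
The mediocre type gains 7 by deviating.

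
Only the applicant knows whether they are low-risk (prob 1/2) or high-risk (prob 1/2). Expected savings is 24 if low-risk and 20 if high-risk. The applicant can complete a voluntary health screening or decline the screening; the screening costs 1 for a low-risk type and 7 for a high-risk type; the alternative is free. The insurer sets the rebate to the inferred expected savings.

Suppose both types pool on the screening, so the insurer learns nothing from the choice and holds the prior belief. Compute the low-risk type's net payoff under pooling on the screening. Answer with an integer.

21

Pooled rebate = 1/2·24 + 1/2·20 = 22.
low-risk pays cost 1 for the screening, so net payoff = 22 − 1 = 21.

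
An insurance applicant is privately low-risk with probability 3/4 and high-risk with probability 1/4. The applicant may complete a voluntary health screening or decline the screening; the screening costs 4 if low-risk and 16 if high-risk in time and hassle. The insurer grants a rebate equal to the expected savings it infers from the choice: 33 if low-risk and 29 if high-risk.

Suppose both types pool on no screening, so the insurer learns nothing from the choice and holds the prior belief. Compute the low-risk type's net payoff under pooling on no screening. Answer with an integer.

32

Pooled rebate = 3/4·33 + 1/4·29 = 32.
low-risk pays no cost for no screening, so net payoff = 32.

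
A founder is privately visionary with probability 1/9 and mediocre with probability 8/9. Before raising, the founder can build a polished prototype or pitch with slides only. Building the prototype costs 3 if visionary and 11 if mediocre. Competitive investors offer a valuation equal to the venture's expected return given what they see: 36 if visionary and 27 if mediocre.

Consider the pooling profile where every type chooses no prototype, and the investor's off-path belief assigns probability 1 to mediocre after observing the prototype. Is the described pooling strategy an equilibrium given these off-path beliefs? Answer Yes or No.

Yes

On path, the investor holds the prior and pays 1/9·36 + 8/9·27 = 28. Off path (the prototype), believing mediocre, it pays 27.
visionary: no prototype nets 28; the prototype nets 27 − 3 = 24. visionary stays.
mediocre: no prototype nets 28; the prototype nets 27 − 11 = 16. mediocre stays.
No type deviates, so pooling is sustained.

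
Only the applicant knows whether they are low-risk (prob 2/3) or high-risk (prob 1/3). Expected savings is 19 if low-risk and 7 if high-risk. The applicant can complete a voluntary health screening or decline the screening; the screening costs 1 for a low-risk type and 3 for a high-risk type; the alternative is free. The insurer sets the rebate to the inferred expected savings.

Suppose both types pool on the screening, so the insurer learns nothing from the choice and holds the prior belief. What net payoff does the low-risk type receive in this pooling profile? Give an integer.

Pooled rebate = 2/3·19 + 1/3·7 = 15.
low-risk pays cost 1 for the screening, so net payoff = 15 − 1 = 14.

14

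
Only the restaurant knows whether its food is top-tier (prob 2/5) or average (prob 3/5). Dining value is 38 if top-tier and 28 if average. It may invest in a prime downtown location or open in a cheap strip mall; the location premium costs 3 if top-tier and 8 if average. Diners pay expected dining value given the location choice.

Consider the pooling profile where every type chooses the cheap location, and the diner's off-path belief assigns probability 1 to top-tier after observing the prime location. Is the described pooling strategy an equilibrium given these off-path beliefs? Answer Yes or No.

No

On path, the diner holds the prior and pays 2/5·38 + 3/5·28 = 32. Off path (the prime location), believing top-tier, it pays 38.
top-tier: the cheap location nets 32; the prime location nets 38 − 3 = 35. top-tier would deviate.
average: the cheap location nets 32; the prime location nets 38 − 8 = 30. average stays.
A type deviates, so pooling fails.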